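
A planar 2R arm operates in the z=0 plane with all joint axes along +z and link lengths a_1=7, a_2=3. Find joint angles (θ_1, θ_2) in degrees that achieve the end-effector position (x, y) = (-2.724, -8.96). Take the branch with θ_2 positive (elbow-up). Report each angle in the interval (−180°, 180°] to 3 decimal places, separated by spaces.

-120.001 44.994

cos θ_2 = (87.7018−7²−3²)/(2·7·3) = 0.7072; θ_2 = 44.9937° (elbow-up)
β = atan2(-8.9600,-2.7240) = -106.9102°; ψ = atan2(2.1211,9.1216) = 13.0907°
θ_1 = β − ψ = -120.0009°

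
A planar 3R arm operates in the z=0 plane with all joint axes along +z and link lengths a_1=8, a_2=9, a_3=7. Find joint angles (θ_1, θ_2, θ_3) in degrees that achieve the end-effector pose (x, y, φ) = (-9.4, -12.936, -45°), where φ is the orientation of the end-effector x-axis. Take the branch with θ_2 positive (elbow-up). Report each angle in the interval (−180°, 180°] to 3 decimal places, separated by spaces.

wrist centre = target − a_3·(cos φ, sin φ) = (-14.3497, -7.9863)
cos θ_2 = (269.6955−8²−9²)/(2·8·9) = 0.8659; θ_2 = 30.0097° (elbow-up)
β = atan2(-7.9863,-14.3497) = -150.9022°; ψ = atan2(4.5013,15.7935) = 15.9082°
θ_1 = β − ψ = -166.8103°
θ_3 = φ − θ_1 − θ_2 = 91.8006° (wrapped to (-180°,180°])

-166.810 30.010 91.801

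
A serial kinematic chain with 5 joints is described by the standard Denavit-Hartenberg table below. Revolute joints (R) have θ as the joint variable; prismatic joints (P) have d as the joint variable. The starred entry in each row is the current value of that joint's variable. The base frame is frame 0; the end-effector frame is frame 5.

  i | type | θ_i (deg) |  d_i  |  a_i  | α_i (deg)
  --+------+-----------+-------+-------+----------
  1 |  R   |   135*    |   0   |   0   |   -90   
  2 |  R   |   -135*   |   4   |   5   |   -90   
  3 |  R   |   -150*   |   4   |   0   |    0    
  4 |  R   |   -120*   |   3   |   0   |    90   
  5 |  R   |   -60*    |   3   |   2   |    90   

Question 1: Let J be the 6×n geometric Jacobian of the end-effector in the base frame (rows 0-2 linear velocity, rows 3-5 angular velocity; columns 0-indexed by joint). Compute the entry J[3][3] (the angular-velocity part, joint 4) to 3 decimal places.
axis z_3 = (-0.5000,0.5000,0.7071); lever o_n−o_3 = (1.5731,-0.1589,3.0179)
cross product → J_v[:, 3] = (1.6213,2.6213,-0.7071)
J_ω[:, 3] = z_3
entry J[3][3] = -0.5000

-0.500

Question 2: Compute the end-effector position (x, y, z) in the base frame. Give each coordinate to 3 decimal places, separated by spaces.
after link 1: o_1 = (0.0000, 0.0000, 0.0000)
after link 2: o_2 = (-0.3284, -5.3284, 3.5355)
after link 3: o_3 = (-2.3284, -3.3284, 6.3640)
after link 4: o_4 = (-3.8284, -1.8284, 8.4853)
after link 5: o_5 = (-0.7553, -3.4873, 9.3819)

-0.755 -3.487 9.382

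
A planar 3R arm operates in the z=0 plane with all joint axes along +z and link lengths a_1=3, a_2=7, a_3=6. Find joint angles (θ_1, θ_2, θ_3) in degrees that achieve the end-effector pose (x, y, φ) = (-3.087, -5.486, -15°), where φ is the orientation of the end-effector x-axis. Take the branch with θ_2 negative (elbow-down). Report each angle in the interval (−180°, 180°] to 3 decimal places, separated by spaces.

-134.991 -30.011 150.002

wrist centre = target − a_3·(cos φ, sin φ) = (-8.8826, -3.9331)
cos θ_2 = (94.3689−3²−7²)/(2·3·7) = 0.8659; θ_2 = -30.0112° (elbow-down)
β = atan2(-3.9331,-8.8826) = -156.1168°; ψ = atan2(-3.5012,9.0615) = -21.1256°
θ_1 = β − ψ = -134.9912°
θ_3 = φ − θ_1 − θ_2 = 150.0025° (wrapped to (-180°,180°])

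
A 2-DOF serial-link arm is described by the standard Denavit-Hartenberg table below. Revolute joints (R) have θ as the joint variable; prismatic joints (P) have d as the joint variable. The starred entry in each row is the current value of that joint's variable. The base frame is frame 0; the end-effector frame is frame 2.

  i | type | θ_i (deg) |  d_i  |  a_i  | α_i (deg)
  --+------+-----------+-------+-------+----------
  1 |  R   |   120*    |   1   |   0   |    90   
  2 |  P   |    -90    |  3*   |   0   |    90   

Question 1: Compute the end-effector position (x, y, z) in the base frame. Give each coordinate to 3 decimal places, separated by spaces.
after link 1: o_1 = (0.0000, 0.0000, 1.0000)
after link 2: o_2 = (2.5981, 1.5000, 1.0000)

2.598 1.500 1.000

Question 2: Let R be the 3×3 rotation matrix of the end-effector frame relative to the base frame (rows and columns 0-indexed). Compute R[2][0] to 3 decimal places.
End-effector x-axis (col 0 of R) = (0.0000,0.0000,-1.0000)
R[2][0] = -1.0000

-1.000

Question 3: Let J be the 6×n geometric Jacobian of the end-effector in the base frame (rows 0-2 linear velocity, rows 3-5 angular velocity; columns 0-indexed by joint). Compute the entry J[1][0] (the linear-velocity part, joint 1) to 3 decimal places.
axis z_0 = ẑ; lever o_n−o_0 = (2.5981,1.5000,1.0000)
cross product → J_v[:, 0] = (-1.5000,2.5981,0.0000)
J_ω[:, 0] = z_0
entry J[1][0] = 2.5981

2.598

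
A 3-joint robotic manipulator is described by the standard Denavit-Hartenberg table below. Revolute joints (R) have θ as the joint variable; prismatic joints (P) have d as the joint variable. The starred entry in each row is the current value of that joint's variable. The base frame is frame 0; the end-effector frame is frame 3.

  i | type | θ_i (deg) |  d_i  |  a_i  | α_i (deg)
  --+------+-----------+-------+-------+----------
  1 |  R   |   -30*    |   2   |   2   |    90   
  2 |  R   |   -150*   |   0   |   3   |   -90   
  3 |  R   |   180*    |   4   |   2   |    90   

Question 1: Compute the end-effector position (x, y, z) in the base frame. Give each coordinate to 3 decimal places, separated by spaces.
after link 1: o_1 = (1.7321, -1.0000, 2.0000)
after link 2: o_2 = (-0.5179, 0.2990, 0.5000)
after link 3: o_3 = (2.7141, -1.5670, -1.9641)

2.714 -1.567 -1.964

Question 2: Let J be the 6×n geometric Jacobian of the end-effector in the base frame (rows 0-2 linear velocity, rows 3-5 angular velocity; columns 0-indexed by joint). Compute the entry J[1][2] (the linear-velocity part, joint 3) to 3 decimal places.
-1.732

axis z_2 = (0.4330,-0.2500,-0.8660); lever o_n−o_2 = (3.2321,-1.8660,-2.4641)
cross product → J_v[:, 2] = (-1.0000,-1.7321,0.0000)
J_ω[:, 2] = z_2
entry J[1][2] = -1.7321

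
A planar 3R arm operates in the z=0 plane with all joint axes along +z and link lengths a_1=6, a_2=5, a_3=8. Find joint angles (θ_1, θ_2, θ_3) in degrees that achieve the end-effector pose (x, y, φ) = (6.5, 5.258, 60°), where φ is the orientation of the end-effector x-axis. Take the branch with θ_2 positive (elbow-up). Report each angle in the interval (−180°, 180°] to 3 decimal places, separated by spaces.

-90.005 149.998 0.008

wrist centre = target − a_3·(cos φ, sin φ) = (2.5000, -1.6702)
cos θ_2 = (9.0396−6²−5²)/(2·6·5) = -0.8660; θ_2 = 149.9979° (elbow-up)
β = atan2(-1.6702,2.5000) = -33.7461°; ψ = atan2(2.5002,1.6700) = 56.2593°
θ_1 = β − ψ = -90.0055°
θ_3 = φ − θ_1 − θ_2 = 0.0076° (wrapped to (-180°,180°])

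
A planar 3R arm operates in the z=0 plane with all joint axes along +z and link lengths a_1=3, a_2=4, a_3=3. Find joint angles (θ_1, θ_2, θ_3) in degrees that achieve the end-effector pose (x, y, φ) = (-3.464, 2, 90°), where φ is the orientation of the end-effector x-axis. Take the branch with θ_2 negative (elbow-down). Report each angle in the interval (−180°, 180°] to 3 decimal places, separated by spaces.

-89.998 -120.002 -60.000

wrist centre = target − a_3·(cos φ, sin φ) = (-3.4640, -1.0000)
cos θ_2 = (12.9993−3²−4²)/(2·3·4) = -0.5000; θ_2 = -120.0019° (elbow-down)
β = atan2(-1.0000,-3.4640) = -163.8974°; ψ = atan2(-3.4640,0.9999) = -73.8994°
θ_1 = β − ψ = -89.9981°
θ_3 = φ − θ_1 − θ_2 = -60.0000° (wrapped to (-180°,180°])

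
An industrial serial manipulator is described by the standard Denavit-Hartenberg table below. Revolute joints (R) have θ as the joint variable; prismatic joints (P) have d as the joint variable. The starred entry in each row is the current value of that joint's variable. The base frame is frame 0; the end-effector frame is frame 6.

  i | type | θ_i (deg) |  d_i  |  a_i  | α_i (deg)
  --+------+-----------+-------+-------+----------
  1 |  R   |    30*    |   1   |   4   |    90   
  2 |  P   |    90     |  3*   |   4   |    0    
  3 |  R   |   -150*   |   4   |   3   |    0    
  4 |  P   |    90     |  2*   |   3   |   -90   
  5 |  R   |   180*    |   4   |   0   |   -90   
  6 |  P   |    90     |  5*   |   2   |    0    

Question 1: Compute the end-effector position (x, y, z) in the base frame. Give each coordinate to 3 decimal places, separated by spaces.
after link 1: o_1 = (3.4641, 2.0000, 1.0000)
after link 2: o_2 = (4.9641, -0.5981, 5.0000)
after link 3: o_3 = (8.2631, -3.3122, 2.4019)
after link 4: o_4 = (11.5131, -3.7452, 3.9019)
after link 5: o_5 = (9.7811, -4.7452, 7.3660)
after link 6: o_6 = (13.1471, -8.5753, 5.6340)

13.147 -8.575 5.634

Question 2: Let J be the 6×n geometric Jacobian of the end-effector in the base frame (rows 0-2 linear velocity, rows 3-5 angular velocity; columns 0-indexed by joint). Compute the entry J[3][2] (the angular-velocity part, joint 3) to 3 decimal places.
axis z_2 = (0.5000,-0.8660,0.0000); lever o_n−o_2 = (8.1830,-7.9772,0.6340)
cross product → J_v[:, 2] = (-0.5490,-0.3170,3.0981)
J_ω[:, 2] = z_2
entry J[3][2] = 0.5000

0.500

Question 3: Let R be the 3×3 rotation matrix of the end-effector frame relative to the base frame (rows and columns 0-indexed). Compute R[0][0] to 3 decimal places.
End-effector x-axis (col 0 of R) = (0.4330,0.2500,-0.8660)
R[0][0] = 0.4330

0.433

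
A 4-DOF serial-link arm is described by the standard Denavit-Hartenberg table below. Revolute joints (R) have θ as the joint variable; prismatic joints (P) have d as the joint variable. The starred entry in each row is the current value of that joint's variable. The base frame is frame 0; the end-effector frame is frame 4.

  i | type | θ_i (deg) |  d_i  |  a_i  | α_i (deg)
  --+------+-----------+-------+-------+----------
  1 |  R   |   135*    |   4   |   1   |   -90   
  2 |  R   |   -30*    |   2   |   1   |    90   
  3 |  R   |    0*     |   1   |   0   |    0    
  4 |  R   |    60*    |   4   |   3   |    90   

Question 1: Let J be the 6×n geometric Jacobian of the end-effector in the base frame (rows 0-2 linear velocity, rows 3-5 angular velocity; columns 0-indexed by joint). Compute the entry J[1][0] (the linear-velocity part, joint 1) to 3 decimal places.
-3.722

axis z_0 = ẑ; lever o_n−o_0 = (-3.7216,-2.7811,9.5801)
cross product → J_v[:, 0] = (2.7811,-3.7216,0.0000)
J_ω[:, 0] = z_0
entry J[1][0] = -3.7216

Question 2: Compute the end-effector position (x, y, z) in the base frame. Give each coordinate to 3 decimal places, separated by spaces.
after link 1: o_1 = (-0.7071, 0.7071, 4.0000)
after link 2: o_2 = (-2.7337, -0.0947, 4.5000)
after link 3: o_3 = (-2.3801, -0.4483, 5.3660)
after link 4: o_4 = (-3.7216, -2.7811, 9.5801)

-3.722 -2.781 9.580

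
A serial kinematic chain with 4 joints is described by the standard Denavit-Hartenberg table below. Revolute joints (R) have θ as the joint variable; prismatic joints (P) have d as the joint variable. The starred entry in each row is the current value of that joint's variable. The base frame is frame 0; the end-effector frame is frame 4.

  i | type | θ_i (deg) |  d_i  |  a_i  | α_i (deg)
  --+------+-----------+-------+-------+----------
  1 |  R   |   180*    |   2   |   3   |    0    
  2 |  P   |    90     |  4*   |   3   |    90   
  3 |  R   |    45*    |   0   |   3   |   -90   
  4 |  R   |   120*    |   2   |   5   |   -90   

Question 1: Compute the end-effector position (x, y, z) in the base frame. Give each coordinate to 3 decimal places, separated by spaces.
after link 1: o_1 = (-3.0000, 0.0000, 2.0000)
after link 2: o_2 = (-3.0000, -3.0000, 6.0000)
after link 3: o_3 = (-3.0000, -5.1213, 8.1213)
after link 4: o_4 = (1.3301, -1.9393, 7.7678)

1.330 -1.939 7.768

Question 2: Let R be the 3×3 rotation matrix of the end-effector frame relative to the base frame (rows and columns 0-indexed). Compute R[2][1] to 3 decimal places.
End-effector y-axis (col 1 of R) = (-0.0000,-0.7071,-0.7071)
R[2][1] = -0.7071

-0.707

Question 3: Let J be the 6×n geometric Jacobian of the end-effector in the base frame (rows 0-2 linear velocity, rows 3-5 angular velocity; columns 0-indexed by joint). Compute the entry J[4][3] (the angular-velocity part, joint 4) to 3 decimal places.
axis z_3 = (0.0000,0.7071,0.7071); lever o_n−o_3 = (4.3301,3.1820,-0.3536)
cross product → J_v[:, 3] = (-2.5000,3.0619,-3.0619)
J_ω[:, 3] = z_3
entry J[4][3] = 0.7071

0.707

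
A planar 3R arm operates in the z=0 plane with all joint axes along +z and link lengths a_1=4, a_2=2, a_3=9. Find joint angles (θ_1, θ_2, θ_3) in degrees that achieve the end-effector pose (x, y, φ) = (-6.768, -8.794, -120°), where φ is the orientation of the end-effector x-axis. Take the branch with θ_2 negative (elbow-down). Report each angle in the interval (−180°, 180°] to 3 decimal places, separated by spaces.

-132.418 -150.002 162.420

wrist centre = target − a_3·(cos φ, sin φ) = (-2.2680, -0.9998)
cos θ_2 = (6.1434−4²−2²)/(2·4·2) = -0.8660; θ_2 = -150.0016° (elbow-down)
β = atan2(-0.9998,-2.2680) = -156.2113°; ψ = atan2(-1.0000,2.2679) = -23.7932°
θ_1 = β − ψ = -132.4181°
θ_3 = φ − θ_1 − θ_2 = 162.4198° (wrapped to (-180°,180°])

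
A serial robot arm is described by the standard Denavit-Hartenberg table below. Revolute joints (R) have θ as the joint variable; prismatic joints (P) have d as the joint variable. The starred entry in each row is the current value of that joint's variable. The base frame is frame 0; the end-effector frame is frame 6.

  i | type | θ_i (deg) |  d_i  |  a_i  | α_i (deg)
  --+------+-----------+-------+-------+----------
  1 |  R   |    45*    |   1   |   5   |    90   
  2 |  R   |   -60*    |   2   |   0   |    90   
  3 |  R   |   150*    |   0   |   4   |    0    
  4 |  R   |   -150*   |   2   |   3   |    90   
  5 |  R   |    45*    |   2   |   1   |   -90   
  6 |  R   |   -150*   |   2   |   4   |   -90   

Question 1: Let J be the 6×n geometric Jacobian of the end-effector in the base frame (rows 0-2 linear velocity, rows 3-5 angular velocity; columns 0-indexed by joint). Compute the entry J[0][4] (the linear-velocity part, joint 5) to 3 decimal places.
2.049

axis z_4 = (-0.7071,0.7071,-0.0000); lever o_n−o_4 = (-3.7435,1.9134,2.8978)
cross product → J_v[:, 4] = (2.0490,2.0490,1.2941)
J_ω[:, 4] = z_4
entry J[0][4] = 2.0490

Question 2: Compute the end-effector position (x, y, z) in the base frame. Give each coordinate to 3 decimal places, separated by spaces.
1.232 1.232 3.300

after link 1: o_1 = (3.5355, 3.5355, 1.0000)
after link 2: o_2 = (4.9497, 2.1213, 1.0000)
after link 3: o_3 = (5.1392, -0.5176, 4.0000)
after link 4: o_4 = (4.9751, -0.6817, 0.4019)
after link 5: o_5 = (3.3779, 0.5495, -0.5640)
after link 6: o_6 = (1.2316, 1.2316, 3.2997)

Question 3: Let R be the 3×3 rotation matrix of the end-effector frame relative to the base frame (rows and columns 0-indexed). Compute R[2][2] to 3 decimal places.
-0.483

End-effector z-axis (col 2 of R) = (-0.7039,0.5209,-0.4830)
R[2][2] = -0.4830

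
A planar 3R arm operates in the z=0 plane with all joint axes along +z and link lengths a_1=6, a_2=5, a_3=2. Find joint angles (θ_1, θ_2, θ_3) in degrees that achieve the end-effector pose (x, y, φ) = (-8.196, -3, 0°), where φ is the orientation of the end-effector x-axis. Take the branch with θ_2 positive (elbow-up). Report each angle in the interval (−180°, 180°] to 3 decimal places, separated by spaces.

-177.212 30.006 147.206

wrist centre = target − a_3·(cos φ, sin φ) = (-10.1960, -3.0000)
cos θ_2 = (112.9584−6²−5²)/(2·6·5) = 0.8660; θ_2 = 30.0059° (elbow-up)
β = atan2(-3.0000,-10.1960) = -163.6044°; ψ = atan2(2.5004,10.3299) = 13.6073°
θ_1 = β − ψ = -177.2117°
θ_3 = φ − θ_1 − θ_2 = 147.2057° (wrapped to (-180°,180°])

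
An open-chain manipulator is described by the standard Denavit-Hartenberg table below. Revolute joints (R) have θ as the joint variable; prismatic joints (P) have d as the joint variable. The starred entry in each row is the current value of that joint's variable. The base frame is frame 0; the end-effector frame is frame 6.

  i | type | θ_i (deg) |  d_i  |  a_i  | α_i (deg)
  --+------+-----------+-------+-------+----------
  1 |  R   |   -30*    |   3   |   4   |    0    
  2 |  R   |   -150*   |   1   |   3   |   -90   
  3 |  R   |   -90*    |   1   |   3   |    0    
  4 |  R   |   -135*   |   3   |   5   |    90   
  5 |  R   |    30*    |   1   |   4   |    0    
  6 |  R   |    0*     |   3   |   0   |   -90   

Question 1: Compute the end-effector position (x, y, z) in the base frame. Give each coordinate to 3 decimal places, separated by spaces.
3.621 -8.000 -1.813

after link 1: o_1 = (3.4641, -2.0000, 3.0000)
after link 2: o_2 = (0.4641, -2.0000, 4.0000)
after link 3: o_3 = (0.4641, -3.0000, 7.0000)
after link 4: o_4 = (3.9996, -6.0000, 3.4645)
after link 5: o_5 = (5.7420, -8.0000, 0.3079)
after link 6: o_6 = (3.6207, -8.0000, -1.8135)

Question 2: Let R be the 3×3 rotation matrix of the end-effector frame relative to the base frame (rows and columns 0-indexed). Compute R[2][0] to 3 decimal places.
-0.612

End-effector x-axis (col 0 of R) = (0.6124,-0.5000,-0.6124)
R[2][0] = -0.6124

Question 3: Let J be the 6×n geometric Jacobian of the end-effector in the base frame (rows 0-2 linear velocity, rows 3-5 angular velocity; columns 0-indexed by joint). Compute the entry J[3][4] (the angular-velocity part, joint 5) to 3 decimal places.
axis z_4 = (-0.7071,-0.0000,-0.7071); lever o_n−o_4 = (-0.3789,-2.0000,-5.2779)
cross product → J_v[:, 4] = (-1.4142,-3.4641,1.4142)
J_ω[:, 4] = z_4
entry J[3][4] = -0.7071

-0.707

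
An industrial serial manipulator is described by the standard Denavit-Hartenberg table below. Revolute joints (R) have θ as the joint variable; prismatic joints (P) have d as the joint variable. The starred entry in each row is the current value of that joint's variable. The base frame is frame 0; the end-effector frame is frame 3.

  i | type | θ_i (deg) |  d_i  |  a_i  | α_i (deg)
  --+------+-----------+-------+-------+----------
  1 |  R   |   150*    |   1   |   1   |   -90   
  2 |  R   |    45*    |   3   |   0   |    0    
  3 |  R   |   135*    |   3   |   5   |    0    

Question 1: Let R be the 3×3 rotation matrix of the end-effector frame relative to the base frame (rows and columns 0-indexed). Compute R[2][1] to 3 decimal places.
1.000

End-effector y-axis (col 1 of R) = (0.0000,0.0000,1.0000)
R[2][1] = 1.0000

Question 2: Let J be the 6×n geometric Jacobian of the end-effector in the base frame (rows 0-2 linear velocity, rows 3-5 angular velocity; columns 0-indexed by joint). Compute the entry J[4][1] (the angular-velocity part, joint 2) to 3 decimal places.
axis z_1 = (-0.5000,-0.8660,0.0000); lever o_n−o_1 = (1.3301,-7.6962,-0.0000)
cross product → J_v[:, 1] = (0.0000,-0.0000,5.0000)
J_ω[:, 1] = z_1
entry J[4][1] = -0.8660

-0.866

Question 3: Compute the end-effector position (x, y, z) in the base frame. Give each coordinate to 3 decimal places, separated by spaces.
0.464 -7.196 1.000

after link 1: o_1 = (-0.8660, 0.5000, 1.0000)
after link 2: o_2 = (-2.3660, -2.0981, 1.0000)
after link 3: o_3 = (0.4641, -7.1962, 1.0000)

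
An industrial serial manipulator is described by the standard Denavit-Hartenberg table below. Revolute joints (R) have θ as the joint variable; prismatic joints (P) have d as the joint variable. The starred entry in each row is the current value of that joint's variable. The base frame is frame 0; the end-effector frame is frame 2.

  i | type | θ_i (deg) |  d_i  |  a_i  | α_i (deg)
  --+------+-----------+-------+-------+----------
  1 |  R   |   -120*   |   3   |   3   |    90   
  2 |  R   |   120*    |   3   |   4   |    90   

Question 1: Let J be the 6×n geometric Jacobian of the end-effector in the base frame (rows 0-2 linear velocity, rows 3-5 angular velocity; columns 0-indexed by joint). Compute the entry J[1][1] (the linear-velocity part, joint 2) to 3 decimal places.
axis z_1 = (-0.8660,0.5000,0.0000); lever o_n−o_1 = (-1.5981,3.2321,3.4641)
cross product → J_v[:, 1] = (1.7321,3.0000,-2.0000)
J_ω[:, 1] = z_1
entry J[1][1] = 3.0000

3.000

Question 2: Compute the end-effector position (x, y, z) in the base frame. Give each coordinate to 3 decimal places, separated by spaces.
-3.098 0.634 6.464

after link 1: o_1 = (-1.5000, -2.5981, 3.0000)
after link 2: o_2 = (-3.0981, 0.6340, 6.4641)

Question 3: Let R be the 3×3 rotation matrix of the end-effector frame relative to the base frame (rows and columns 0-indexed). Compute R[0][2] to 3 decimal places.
End-effector z-axis (col 2 of R) = (-0.4330,-0.7500,0.5000)
R[0][2] = -0.4330

-0.433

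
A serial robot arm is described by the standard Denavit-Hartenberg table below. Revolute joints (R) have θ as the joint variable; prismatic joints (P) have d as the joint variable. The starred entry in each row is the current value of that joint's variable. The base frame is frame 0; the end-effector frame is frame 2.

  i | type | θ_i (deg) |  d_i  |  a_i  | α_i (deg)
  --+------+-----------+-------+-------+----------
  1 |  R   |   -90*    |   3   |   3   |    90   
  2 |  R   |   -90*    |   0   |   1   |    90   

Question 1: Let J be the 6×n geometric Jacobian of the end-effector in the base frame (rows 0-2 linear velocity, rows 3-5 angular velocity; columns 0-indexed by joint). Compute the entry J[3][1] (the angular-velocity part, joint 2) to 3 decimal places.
axis z_1 = (-1.0000,-0.0000,0.0000); lever o_n−o_1 = (-0.0000,0.0000,-1.0000)
cross product → J_v[:, 1] = (0.0000,-1.0000,-0.0000)
J_ω[:, 1] = z_1
entry J[3][1] = -1.0000

-1.000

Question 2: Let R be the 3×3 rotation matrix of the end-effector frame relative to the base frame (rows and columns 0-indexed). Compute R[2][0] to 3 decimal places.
-1.000

End-effector x-axis (col 0 of R) = (-0.0000,-0.0000,-1.0000)
R[2][0] = -1.0000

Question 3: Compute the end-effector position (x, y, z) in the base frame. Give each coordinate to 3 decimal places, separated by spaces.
after link 1: o_1 = (0.0000, -3.0000, 3.0000)
after link 2: o_2 = (0.0000, -3.0000, 2.0000)

0.000 -3.000 2.000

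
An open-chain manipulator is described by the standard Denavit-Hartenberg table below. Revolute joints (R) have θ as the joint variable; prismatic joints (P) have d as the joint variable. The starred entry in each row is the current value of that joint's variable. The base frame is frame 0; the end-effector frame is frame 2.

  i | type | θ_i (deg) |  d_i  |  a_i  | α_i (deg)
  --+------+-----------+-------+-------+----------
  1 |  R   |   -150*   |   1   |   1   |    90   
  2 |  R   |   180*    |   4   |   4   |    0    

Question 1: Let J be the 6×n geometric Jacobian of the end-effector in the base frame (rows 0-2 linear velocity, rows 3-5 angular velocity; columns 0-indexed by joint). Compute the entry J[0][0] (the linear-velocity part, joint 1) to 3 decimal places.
axis z_0 = ẑ; lever o_n−o_0 = (0.5981,4.9641,1.0000)
cross product → J_v[:, 0] = (-4.9641,0.5981,0.0000)
J_ω[:, 0] = z_0
entry J[0][0] = -4.9641

-4.964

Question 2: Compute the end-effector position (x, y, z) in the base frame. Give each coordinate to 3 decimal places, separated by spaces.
after link 1: o_1 = (-0.8660, -0.5000, 1.0000)
after link 2: o_2 = (0.5981, 4.9641, 1.0000)

0.598 4.964 1.000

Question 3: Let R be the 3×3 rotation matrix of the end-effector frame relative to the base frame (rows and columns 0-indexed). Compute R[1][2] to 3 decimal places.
End-effector z-axis (col 2 of R) = (-0.5000,0.8660,0.0000)
R[1][2] = 0.8660

0.866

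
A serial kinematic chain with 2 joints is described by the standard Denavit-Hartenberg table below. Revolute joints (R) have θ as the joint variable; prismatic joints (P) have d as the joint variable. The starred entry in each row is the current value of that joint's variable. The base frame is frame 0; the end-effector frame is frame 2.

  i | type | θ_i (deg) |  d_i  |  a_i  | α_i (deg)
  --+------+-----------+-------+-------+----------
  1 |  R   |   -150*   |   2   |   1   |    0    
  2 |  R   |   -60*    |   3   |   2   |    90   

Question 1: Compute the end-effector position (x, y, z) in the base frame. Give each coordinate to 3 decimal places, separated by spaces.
-2.598 0.500 5.000

after link 1: o_1 = (-0.8660, -0.5000, 2.0000)
after link 2: o_2 = (-2.5981, 0.5000, 5.0000)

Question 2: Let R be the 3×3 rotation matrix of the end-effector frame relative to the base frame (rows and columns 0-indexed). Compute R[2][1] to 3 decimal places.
1.000

End-effector y-axis (col 1 of R) = (-0.0000,-0.0000,1.0000)
R[2][1] = 1.0000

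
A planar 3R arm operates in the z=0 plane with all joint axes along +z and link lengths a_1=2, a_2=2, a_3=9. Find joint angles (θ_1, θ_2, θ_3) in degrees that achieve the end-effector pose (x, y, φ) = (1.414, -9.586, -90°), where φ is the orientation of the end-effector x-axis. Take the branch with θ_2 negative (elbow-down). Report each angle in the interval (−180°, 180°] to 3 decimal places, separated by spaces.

44.991 -135.004 0.012

wrist centre = target − a_3·(cos φ, sin φ) = (1.4140, -0.5860)
cos θ_2 = (2.3428−2²−2²)/(2·2·2) = -0.7072; θ_2 = -135.0036° (elbow-down)
β = atan2(-0.5860,1.4140) = -22.5104°; ψ = atan2(-1.4141,0.5857) = -67.5018°
θ_1 = β − ψ = 44.9913°
θ_3 = φ − θ_1 − θ_2 = 0.0122° (wrapped to (-180°,180°])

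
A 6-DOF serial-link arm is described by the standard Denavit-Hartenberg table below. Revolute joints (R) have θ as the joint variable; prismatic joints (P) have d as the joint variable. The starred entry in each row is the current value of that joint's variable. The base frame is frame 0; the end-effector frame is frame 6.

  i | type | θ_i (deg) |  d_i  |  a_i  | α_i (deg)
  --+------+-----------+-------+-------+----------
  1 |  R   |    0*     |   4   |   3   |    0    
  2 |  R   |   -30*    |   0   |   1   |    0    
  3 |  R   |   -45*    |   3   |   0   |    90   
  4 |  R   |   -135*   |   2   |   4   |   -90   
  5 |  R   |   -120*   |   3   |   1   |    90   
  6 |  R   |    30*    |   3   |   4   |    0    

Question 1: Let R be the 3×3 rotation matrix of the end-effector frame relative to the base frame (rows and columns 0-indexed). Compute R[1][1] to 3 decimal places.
-0.309

End-effector y-axis (col 1 of R) = (0.5310,-0.3087,-0.7891)
R[1][1] = -0.3087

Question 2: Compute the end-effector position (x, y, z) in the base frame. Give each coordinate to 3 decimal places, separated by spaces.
after link 1: o_1 = (3.0000, 0.0000, 4.0000)
after link 2: o_2 = (3.8660, -0.5000, 4.0000)
after link 3: o_3 = (3.8660, -0.5000, 7.0000)
after link 4: o_4 = (1.2021, 1.7144, 4.1716)
after link 5: o_5 = (1.0062, -0.9003, 2.4038)
after link 6: o_6 = (0.7158, -5.6121, 4.0515)

0.716 -5.612 4.051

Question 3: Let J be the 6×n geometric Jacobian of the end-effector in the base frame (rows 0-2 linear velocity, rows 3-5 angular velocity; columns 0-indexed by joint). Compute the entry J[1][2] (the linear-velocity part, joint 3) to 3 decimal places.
-3.150

axis z_2 = (0.0000,0.0000,1.0000); lever o_n−o_2 = (-3.1503,-5.1121,0.0515)
cross product → J_v[:, 2] = (5.1121,-3.1503,0.0000)
J_ω[:, 2] = z_2
entry J[1][2] = -3.1503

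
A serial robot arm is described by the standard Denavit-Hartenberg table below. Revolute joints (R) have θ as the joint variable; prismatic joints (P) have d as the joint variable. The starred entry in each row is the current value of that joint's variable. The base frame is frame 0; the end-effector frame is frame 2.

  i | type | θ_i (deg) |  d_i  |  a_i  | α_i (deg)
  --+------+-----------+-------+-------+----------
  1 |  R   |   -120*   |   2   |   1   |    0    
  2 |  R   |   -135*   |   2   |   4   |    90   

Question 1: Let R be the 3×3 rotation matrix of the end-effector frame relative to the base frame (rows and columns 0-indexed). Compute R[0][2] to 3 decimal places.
0.966

End-effector z-axis (col 2 of R) = (0.9659,0.2588,0.0000)
R[0][2] = 0.9659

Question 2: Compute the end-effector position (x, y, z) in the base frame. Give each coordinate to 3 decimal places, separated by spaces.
-1.535 2.998 4.000

after link 1: o_1 = (-0.5000, -0.8660, 2.0000)
after link 2: o_2 = (-1.5353, 2.9977, 4.0000)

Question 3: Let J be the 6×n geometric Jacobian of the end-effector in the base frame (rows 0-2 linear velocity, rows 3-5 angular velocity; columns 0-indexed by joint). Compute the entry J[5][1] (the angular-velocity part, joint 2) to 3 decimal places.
1.000

axis z_1 = (0.0000,0.0000,1.0000); lever o_n−o_1 = (-1.0353,3.8637,2.0000)
cross product → J_v[:, 1] = (-3.8637,-1.0353,0.0000)
J_ω[:, 1] = z_1
entry J[5][1] = 1.0000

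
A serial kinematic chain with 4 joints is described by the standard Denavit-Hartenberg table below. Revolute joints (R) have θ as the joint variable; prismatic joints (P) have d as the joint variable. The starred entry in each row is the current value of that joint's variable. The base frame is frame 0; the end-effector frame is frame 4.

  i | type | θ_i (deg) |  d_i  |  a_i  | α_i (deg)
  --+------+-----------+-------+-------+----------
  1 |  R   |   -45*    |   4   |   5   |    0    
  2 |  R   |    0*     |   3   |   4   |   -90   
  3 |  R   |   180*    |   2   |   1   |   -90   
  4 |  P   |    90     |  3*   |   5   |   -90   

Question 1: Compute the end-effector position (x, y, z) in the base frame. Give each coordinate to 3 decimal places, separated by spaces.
after link 1: o_1 = (3.5355, -3.5355, 4.0000)
after link 2: o_2 = (6.3640, -6.3640, 7.0000)
after link 3: o_3 = (7.0711, -4.2426, 7.0000)
after link 4: o_4 = (3.5355, -7.7782, 10.0000)

3.536 -7.778 10.000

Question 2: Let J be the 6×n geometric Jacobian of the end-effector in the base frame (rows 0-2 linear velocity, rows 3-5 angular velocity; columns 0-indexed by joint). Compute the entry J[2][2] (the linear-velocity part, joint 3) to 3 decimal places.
1.000

axis z_2 = (0.7071,0.7071,0.0000); lever o_n−o_2 = (-2.8284,-1.4142,3.0000)
cross product → J_v[:, 2] = (2.1213,-2.1213,1.0000)
J_ω[:, 2] = z_2
entry J[2][2] = 1.0000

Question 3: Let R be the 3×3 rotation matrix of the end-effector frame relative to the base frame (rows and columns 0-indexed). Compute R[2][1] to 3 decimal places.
End-effector y-axis (col 1 of R) = (0.0000,-0.0000,-1.0000)
R[2][1] = -1.0000

-1.000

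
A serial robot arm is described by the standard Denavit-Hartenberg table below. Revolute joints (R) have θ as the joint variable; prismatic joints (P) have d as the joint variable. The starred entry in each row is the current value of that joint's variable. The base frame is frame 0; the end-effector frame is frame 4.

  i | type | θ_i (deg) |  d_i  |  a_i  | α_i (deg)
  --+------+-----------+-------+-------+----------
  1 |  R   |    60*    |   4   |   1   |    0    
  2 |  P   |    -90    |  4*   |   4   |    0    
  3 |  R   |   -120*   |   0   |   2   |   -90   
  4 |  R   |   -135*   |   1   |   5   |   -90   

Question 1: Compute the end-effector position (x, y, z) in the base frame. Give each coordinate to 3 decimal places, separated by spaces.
after link 1: o_1 = (0.5000, 0.8660, 4.0000)
after link 2: o_2 = (3.9641, -1.1340, 8.0000)
after link 3: o_3 = (2.2321, -2.1340, 8.0000)
after link 4: o_4 = (5.7939, -1.2322, 11.5355)

5.794 -1.232 11.536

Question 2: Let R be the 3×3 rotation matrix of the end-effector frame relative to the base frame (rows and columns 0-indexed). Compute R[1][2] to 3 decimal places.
End-effector z-axis (col 2 of R) = (-0.6124,-0.3536,0.7071)
R[1][2] = -0.3536

-0.354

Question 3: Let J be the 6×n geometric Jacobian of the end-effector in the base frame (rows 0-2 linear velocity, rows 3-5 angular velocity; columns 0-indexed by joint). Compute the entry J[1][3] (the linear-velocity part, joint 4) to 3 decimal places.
-1.768

axis z_3 = (0.5000,-0.8660,0.0000); lever o_n−o_3 = (3.5619,0.9017,3.5355)
cross product → J_v[:, 3] = (-3.0619,-1.7678,3.5355)
J_ω[:, 3] = z_3
entry J[1][3] = -1.7678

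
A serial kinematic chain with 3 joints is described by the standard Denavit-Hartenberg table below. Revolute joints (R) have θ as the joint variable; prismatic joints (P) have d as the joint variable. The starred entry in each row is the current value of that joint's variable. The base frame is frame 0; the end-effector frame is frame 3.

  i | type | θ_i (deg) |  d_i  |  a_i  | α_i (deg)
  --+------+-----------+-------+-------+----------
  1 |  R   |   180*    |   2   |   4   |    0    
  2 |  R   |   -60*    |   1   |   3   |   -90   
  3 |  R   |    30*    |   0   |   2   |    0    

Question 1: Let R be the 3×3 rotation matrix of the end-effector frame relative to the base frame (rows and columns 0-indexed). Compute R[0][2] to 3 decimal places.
-0.866

End-effector z-axis (col 2 of R) = (-0.8660,-0.5000,0.0000)
R[0][2] = -0.8660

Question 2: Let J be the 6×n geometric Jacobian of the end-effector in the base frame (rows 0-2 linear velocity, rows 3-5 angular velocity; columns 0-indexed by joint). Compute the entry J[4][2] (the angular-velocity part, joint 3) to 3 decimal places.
axis z_2 = (-0.8660,-0.5000,0.0000); lever o_n−o_2 = (-0.8660,1.5000,-1.0000)
cross product → J_v[:, 2] = (0.5000,-0.8660,-1.7321)
J_ω[:, 2] = z_2
entry J[4][2] = -0.5000

-0.500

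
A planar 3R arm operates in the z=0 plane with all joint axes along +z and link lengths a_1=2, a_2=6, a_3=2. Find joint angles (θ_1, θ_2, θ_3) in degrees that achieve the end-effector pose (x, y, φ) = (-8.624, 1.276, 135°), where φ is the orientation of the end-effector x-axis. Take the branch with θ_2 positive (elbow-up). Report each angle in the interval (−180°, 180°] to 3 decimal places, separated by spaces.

wrist centre = target − a_3·(cos φ, sin φ) = (-7.2098, -0.1382)
cos θ_2 = (52.0001−2²−6²)/(2·2·6) = 0.5000; θ_2 = 59.9997° (elbow-up)
β = atan2(-0.1382,-7.2098) = -178.9018°; ψ = atan2(5.1961,5.0000) = 46.1018°
θ_1 = β − ψ = -225.0036°
θ_3 = φ − θ_1 − θ_2 = -59.9961° (wrapped to (-180°,180°])

134.996 60.000 -59.996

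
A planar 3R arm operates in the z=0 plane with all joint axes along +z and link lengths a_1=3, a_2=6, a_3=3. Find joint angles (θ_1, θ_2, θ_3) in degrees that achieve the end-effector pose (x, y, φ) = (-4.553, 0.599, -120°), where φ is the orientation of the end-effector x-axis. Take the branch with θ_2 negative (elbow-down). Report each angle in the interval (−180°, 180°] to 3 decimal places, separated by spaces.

wrist centre = target − a_3·(cos φ, sin φ) = (-3.0530, 3.1971)
cos θ_2 = (19.5421−3²−6²)/(2·3·6) = -0.7072; θ_2 = -135.0046° (elbow-down)
β = atan2(3.1971,-3.0530) = 133.6795°; ψ = atan2(-4.2423,-1.2430) = -106.3304°
θ_1 = β − ψ = 240.0099°
θ_3 = φ − θ_1 − θ_2 = 134.9947° (wrapped to (-180°,180°])

-119.990 -135.005 134.995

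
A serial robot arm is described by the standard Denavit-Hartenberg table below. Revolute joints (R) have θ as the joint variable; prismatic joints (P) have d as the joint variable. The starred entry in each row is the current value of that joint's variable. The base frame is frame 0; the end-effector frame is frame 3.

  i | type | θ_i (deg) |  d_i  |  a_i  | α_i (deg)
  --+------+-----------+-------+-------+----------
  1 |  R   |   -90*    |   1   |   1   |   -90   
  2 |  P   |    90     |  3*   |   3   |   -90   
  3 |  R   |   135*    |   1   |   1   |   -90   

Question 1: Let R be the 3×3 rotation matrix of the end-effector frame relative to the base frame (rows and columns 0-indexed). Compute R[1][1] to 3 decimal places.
-1.000

End-effector y-axis (col 1 of R) = (0.0000,-1.0000,0.0000)
R[1][1] = -1.0000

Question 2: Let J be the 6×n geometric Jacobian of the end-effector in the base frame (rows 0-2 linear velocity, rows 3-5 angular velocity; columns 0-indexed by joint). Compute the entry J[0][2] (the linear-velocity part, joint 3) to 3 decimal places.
axis z_2 = (0.0000,1.0000,-0.0000); lever o_n−o_2 = (-0.7071,1.0000,0.7071)
cross product → J_v[:, 2] = (0.7071,0.0000,0.7071)
J_ω[:, 2] = z_2
entry J[0][2] = 0.7071

0.707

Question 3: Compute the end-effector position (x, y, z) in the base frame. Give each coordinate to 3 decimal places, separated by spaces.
2.293 0.000 -1.293

after link 1: o_1 = (0.0000, -1.0000, 1.0000)
after link 2: o_2 = (3.0000, -1.0000, -2.0000)
after link 3: o_3 = (2.2929, 0.0000, -1.2929)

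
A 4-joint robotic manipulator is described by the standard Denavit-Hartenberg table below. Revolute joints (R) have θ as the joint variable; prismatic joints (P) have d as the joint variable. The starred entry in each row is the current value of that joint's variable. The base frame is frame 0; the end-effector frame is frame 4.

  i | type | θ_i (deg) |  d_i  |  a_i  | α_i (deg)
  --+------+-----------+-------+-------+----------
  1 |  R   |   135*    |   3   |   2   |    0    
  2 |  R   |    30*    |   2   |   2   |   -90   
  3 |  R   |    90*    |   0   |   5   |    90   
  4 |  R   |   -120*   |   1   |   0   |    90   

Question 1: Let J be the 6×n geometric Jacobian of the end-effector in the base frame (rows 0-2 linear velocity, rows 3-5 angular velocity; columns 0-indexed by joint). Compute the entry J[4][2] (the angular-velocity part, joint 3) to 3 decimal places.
axis z_2 = (-0.2588,-0.9659,0.0000); lever o_n−o_2 = (-0.9659,0.2588,-5.0000)
cross product → J_v[:, 2] = (4.8296,-1.2941,-1.0000)
J_ω[:, 2] = z_2
entry J[4][2] = -0.9659

-0.966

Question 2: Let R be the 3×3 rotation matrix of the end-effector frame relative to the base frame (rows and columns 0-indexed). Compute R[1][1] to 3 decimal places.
End-effector y-axis (col 1 of R) = (-0.9659,0.2588,0.0000)
R[1][1] = 0.2588

0.259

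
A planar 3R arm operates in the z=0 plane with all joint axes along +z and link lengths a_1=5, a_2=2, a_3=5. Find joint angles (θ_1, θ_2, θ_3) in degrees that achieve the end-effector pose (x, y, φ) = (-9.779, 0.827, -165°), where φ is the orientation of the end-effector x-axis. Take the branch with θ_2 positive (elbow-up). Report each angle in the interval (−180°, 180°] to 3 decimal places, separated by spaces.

134.999 90.013 -30.012

wrist centre = target − a_3·(cos φ, sin φ) = (-4.9494, 2.1211)
cos θ_2 = (28.9953−5²−2²)/(2·5·2) = -0.0002; θ_2 = 90.0134° (elbow-up)
β = atan2(2.1211,-4.9494) = 156.8020°; ψ = atan2(2.0000,4.9995) = 21.8033°
θ_1 = β − ψ = 134.9988°
θ_3 = φ − θ_1 − θ_2 = -30.0122° (wrapped to (-180°,180°])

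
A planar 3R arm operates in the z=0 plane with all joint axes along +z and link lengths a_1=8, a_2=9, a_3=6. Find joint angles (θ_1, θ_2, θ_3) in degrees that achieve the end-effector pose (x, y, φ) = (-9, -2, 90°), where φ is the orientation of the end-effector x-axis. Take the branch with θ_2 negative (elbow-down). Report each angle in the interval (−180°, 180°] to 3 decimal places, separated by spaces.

-90.000 -90.000 -90.000

wrist centre = target − a_3·(cos φ, sin φ) = (-9.0000, -8.0000)
cos θ_2 = (145.0000−8²−9²)/(2·8·9) = 0.0000; θ_2 = -90.0000° (elbow-down)
β = atan2(-8.0000,-9.0000) = -138.3665°; ψ = atan2(-9.0000,8.0000) = -48.3665°
θ_1 = β − ψ = -90.0000°
θ_3 = φ − θ_1 − θ_2 = -90.0000° (wrapped to (-180°,180°])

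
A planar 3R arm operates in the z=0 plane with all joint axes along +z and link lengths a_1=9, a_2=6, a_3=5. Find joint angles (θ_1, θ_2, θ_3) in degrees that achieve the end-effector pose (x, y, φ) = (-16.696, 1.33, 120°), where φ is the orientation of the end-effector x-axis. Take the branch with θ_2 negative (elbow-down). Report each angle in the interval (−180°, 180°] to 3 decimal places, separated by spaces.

wrist centre = target − a_3·(cos φ, sin φ) = (-14.1960, -3.0001)
cos θ_2 = (210.5272−9²−6²)/(2·9·6) = 0.8660; θ_2 = -30.0038° (elbow-down)
β = atan2(-3.0001,-14.1960) = -168.0669°; ψ = atan2(-3.0003,14.1960) = -11.9339°
θ_1 = β − ψ = -156.1330°
θ_3 = φ − θ_1 − θ_2 = -53.8632° (wrapped to (-180°,180°])

-156.133 -30.004 -53.863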